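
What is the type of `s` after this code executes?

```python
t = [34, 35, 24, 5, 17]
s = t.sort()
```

list.sort() returns None (sorts in place)

NoneType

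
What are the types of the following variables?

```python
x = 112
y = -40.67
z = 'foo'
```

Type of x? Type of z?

x is int; z is str

int, str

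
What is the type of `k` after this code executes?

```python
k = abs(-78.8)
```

abs() of float returns float

float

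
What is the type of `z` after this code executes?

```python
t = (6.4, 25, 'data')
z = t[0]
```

Index 0 of tuple is 6.4 which is float

float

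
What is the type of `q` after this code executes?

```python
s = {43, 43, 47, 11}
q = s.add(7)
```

set.add() returns None (mutates in place)

NoneType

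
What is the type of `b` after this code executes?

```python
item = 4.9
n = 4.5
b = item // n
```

float // float returns float (floor division preserves float type)

float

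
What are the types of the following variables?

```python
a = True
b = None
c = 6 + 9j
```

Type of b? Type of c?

b is NoneType; c is complex

NoneType, complex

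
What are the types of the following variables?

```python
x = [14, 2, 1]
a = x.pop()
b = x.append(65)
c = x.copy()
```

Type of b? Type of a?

list.append() returns None; list.pop() returns the element (int)

NoneType, int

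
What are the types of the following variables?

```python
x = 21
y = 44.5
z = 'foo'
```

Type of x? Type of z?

x is int; z is str

int, str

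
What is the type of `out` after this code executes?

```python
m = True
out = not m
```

'not' always returns bool

bool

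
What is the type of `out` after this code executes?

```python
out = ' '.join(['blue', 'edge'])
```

str.join() returns str

str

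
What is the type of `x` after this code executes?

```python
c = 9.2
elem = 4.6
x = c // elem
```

float // float returns float (floor division preserves float type)

float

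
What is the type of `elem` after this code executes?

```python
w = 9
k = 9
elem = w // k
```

int // int returns int (9 // 9 = 1)

int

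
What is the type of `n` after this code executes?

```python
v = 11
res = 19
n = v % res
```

int % int returns int (11 % 19 = 11)

int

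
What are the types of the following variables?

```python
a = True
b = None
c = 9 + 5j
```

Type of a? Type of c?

a is bool; c is complex

bool, complex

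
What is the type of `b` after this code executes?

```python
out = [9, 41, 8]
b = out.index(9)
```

list.index() returns int

int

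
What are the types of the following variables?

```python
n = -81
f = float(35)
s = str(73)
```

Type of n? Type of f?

n is int; f is float

int, float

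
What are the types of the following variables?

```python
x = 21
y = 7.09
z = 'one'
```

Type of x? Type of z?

x is int; z is str

int, str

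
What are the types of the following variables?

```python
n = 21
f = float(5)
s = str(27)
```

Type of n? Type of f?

n is int; f is float

int, float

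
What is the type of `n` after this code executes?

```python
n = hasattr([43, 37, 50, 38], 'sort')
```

hasattr() returns bool

bool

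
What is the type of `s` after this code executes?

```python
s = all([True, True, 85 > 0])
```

all() returns bool

bool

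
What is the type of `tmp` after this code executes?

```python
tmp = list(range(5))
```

list(range(...)) returns list

list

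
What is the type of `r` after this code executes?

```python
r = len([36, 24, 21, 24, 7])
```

len() always returns int

int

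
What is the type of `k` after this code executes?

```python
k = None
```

None has type NoneType

NoneType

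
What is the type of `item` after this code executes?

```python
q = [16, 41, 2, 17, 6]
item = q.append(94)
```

list.append() returns None (mutates in place)

NoneType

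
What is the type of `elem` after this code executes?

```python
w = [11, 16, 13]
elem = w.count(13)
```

list.count() returns int

int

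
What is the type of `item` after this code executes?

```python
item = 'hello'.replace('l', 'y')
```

str.replace() returns str

str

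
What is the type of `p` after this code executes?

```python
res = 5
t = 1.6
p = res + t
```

int + float returns float (5 + 1.6 = 6.6)

float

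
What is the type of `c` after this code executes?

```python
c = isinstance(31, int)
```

isinstance() returns bool

bool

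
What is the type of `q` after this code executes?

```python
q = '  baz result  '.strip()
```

str.strip() returns str

str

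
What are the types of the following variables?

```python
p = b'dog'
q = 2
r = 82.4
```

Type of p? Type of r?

p is bytes; r is float

bytes, float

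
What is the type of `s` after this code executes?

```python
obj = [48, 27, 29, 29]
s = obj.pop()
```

list.pop() returns the popped element (int here)

int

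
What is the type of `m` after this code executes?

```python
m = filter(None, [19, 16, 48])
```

filter() returns a filter iterator object

filter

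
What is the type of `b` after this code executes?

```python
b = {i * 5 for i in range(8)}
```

A set comprehension {expr for x in iterable} produces a set

set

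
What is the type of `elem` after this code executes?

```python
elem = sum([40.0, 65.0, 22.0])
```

sum() of floats returns float

float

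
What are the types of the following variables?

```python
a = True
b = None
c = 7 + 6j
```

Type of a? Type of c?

a is bool; c is complex

bool, complex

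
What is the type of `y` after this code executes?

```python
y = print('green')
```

print() returns None

NoneType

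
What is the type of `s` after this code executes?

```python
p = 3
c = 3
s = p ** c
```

int ** positive int returns int (3 ** 3 = 27)

int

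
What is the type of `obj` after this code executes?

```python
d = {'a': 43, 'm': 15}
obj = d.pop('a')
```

dict.pop() returns the value (int)

int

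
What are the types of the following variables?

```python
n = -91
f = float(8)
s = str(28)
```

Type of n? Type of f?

n is int; f is float

int, float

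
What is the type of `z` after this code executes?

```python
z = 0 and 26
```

'and' returns the first falsy value (0, which is int)

int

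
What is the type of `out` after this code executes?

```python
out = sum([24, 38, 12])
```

sum() of ints returns int

int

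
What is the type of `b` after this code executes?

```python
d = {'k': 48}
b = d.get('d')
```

dict.get() returns None when key 'd' is not found and no default given

NoneType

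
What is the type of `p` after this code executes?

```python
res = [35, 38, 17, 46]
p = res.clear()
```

list.clear() returns None

NoneType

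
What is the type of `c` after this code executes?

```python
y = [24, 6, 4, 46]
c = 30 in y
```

'in' operator returns bool

bool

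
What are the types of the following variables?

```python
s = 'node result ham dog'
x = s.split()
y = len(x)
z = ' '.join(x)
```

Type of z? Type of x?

str.join() returns str; str.split() returns list

str, list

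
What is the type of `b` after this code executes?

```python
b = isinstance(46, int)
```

isinstance() returns bool

bool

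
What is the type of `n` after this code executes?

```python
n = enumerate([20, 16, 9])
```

enumerate() returns an enumerate iterator object

enumerate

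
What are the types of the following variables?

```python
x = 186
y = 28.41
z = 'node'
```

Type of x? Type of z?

x is int; z is str

int, str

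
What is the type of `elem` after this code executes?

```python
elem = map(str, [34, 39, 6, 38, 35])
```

map() returns a map iterator object

map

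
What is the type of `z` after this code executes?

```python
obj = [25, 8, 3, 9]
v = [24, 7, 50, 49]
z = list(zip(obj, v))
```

list(zip(...)) returns a list of tuples

list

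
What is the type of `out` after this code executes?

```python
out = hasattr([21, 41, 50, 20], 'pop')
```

hasattr() returns bool

bool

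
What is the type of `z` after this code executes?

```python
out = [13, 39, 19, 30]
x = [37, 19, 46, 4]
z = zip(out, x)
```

zip() returns a zip iterator object

zip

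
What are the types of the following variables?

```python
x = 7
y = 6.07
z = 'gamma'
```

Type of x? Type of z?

x is int; z is str

int, str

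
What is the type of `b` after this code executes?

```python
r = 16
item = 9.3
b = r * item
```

int * float returns float (16 * 9.3 = 148.8)

float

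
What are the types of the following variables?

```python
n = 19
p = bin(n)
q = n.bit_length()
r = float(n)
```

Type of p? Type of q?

bin() returns str; int.bit_length() returns int

str, int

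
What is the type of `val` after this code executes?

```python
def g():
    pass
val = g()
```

A function with no return statement returns None

NoneType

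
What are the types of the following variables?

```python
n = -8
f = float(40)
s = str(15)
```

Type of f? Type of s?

f is float; s is str

float, str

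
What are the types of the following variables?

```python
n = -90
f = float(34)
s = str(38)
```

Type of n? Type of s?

n is int; s is str

int, str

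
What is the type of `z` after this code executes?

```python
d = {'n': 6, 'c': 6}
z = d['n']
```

Accessing dict[str, int] with key 'n' returns int value 6

int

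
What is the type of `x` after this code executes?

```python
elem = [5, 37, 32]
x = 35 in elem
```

'in' operator returns bool

bool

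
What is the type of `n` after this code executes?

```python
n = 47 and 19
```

'and' returns the last value when all truthy (19, which is int)

int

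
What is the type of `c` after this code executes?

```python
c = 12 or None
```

'or' returns first truthy value (12, int)

int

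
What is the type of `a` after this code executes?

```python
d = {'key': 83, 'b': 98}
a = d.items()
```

dict.items() returns a dict_items view

dict_items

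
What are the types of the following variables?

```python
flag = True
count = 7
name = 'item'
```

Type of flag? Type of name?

flag is bool; name is str

bool, str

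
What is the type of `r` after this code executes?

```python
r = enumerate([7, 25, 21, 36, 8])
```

enumerate() returns an enumerate iterator object

enumerate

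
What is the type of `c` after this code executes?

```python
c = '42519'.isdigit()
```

str.isdigit() returns bool

bool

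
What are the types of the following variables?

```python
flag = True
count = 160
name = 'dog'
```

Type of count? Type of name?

count is int; name is str

int, str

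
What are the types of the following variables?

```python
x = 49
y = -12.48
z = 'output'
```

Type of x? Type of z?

x is int; z is str

int, str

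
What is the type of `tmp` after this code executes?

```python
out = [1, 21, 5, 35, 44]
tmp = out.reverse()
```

list.reverse() returns None

NoneType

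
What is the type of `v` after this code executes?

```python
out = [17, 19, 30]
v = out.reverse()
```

list.reverse() returns None

NoneType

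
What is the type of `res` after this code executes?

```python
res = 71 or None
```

'or' returns first truthy value (71, int)

int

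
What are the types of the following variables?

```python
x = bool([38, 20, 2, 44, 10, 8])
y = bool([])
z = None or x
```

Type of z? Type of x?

None or <bool> returns the bool; bool() returns bool

bool, bool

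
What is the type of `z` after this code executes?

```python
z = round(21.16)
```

round() with no ndigits arg returns int

int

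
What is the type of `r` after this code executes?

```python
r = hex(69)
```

hex() returns str representation

str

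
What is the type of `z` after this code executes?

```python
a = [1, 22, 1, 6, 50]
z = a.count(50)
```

list.count() returns int

int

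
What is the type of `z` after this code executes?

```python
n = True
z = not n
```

'not' always returns bool

bool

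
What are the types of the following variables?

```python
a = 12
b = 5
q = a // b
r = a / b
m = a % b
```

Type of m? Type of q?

int % int returns int; int // int returns int

int, int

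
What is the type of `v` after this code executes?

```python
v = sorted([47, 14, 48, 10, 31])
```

sorted() always returns list

list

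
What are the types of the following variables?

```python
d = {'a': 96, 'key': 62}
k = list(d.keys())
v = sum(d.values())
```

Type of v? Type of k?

sum of int values returns int; list(...) returns list

int, list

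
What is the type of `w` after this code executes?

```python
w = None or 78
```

'or' with None returns the other value (78, int)

int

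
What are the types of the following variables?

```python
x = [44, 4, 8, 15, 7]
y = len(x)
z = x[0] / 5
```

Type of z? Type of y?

int / int returns float; len() returns int

float, int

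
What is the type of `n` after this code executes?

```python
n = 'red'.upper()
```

str.upper() returns str

str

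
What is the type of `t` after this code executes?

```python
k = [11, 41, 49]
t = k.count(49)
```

list.count() returns int

int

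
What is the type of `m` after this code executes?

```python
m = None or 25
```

'or' with None returns the other value (25, int)

int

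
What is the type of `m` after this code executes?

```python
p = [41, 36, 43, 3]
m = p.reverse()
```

list.reverse() returns None

NoneType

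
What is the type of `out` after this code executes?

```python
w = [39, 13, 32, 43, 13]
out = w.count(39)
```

list.count() returns int

int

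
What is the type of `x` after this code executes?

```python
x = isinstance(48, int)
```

isinstance() returns bool

bool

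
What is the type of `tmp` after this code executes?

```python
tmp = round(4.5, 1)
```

round() with ndigits arg returns float

float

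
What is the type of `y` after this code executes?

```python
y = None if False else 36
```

Ternary: condition is False, else branch (36) taken → int

int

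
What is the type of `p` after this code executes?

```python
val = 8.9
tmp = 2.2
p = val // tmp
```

float // float returns float (floor division preserves float type)

float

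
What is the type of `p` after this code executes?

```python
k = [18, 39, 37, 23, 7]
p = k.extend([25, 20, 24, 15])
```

list.extend() returns None

NoneType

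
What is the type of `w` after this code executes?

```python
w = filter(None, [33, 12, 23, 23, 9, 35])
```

filter() returns a filter iterator object

filter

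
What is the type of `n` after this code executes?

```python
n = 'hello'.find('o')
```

str.find() returns int (index, or -1)

int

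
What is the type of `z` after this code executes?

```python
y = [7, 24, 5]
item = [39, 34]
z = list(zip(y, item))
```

list(zip(...)) returns a list of tuples

list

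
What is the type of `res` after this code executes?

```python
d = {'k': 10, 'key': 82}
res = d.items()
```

dict.items() returns a dict_items view

dict_items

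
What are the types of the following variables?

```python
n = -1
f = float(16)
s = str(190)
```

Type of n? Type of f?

n is int; f is float

int, float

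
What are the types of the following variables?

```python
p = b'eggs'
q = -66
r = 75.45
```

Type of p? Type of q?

p is bytes; q is int

bytes, int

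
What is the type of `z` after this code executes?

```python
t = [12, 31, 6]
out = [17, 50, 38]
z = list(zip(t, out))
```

list(zip(...)) returns a list of tuples

list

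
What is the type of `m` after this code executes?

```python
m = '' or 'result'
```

'or' returns first truthy value ('result', which is str)

str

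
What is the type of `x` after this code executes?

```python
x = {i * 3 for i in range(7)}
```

A set comprehension {expr for x in iterable} produces a set

set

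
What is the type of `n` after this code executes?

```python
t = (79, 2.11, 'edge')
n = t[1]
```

Index 1 of tuple is 2.11 which is float

float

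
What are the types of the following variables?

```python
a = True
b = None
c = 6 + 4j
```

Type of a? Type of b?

a is bool; b is NoneType

bool, NoneType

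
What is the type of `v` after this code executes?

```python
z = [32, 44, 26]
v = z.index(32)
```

list.index() returns int

int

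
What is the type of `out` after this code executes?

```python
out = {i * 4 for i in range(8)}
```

A set comprehension {expr for x in iterable} produces a set

set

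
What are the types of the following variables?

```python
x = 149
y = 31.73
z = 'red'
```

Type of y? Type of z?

y is float; z is str

float, str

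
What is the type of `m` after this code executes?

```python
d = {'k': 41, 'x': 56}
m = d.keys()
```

.keys() returns a dict_keys view object

dict_keys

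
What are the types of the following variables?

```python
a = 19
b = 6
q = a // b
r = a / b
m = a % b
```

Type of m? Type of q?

int % int returns int; int // int returns int

int, int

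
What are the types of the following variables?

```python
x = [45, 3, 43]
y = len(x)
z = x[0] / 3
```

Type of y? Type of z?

len() returns int; int / int returns float

int, float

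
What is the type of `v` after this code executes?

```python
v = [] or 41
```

'or' returns first truthy value (41, which is int)

int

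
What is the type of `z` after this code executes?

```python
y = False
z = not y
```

'not' always returns bool

bool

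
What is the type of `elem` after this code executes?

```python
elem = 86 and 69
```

'and' returns the last value when all truthy (69, which is int)

int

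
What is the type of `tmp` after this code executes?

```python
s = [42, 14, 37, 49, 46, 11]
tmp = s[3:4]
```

Slicing a list always returns a list

list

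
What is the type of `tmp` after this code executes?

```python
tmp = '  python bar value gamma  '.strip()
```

str.strip() returns str

str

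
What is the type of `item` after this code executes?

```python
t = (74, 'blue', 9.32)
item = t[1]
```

Index 1 of tuple is 'blue' which is str

str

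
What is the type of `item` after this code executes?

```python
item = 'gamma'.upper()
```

str.upper() returns str

str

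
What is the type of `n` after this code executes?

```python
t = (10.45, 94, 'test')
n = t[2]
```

Index 2 of tuple is 'test' which is str

str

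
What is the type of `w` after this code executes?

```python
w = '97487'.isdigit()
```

str.isdigit() returns bool

bool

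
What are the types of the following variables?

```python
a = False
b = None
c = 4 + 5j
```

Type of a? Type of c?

a is bool; c is complex

bool, complex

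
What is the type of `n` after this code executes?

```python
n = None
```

None has type NoneType

NoneType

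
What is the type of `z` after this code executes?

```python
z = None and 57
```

'and' returns first falsy value (None)

NoneType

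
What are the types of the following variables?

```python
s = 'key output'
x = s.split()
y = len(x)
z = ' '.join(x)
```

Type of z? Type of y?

str.join() returns str; len() returns int

str, int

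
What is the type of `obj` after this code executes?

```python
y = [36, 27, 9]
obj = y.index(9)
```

list.index() returns int

int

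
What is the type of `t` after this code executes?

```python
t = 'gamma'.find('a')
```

str.find() returns int (index, or -1)

int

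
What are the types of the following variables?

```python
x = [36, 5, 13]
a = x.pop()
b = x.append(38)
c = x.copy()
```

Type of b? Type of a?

list.append() returns None; list.pop() returns the element (int)

NoneType, int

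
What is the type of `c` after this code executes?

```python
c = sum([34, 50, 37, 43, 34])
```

sum() of ints returns int

int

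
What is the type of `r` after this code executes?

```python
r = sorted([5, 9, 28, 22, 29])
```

sorted() always returns list

list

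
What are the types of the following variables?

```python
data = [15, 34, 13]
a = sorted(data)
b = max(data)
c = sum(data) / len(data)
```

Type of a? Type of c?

sorted() returns list; int / int returns float

list, float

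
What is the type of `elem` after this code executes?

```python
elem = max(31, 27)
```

max() of ints returns int

int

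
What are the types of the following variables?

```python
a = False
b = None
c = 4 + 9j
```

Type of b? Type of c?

b is NoneType; c is complex

NoneType, complex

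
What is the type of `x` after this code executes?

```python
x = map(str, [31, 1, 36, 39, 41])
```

map() returns a map iterator object

map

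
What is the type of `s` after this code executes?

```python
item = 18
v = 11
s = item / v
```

int / int always returns float in Python 3 (18 / 11 = 1.63636)

float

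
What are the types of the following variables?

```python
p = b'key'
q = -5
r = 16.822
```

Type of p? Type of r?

p is bytes; r is float

bytes, float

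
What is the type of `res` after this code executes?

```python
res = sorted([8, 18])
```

sorted() always returns list

list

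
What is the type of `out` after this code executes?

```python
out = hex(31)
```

hex() returns str representation

str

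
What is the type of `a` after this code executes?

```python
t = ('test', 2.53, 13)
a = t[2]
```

Index 2 of tuple is 13 which is int

int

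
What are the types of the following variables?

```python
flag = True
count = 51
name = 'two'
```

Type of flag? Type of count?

flag is bool; count is int

bool, int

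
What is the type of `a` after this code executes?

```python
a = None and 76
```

'and' returns first falsy value (None)

NoneType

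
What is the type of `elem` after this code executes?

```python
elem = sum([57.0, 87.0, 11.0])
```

sum() of floats returns float

float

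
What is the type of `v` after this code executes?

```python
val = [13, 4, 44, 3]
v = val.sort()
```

list.sort() returns None (sorts in place)

NoneType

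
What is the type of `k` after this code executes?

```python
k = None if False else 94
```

Ternary: condition is False, else branch (94) taken → int

int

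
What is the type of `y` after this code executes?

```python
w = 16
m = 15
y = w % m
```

int % int returns int (16 % 15 = 1)

int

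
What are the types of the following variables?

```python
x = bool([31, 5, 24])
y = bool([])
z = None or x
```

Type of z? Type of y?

None or <bool> returns the bool; bool() returns bool

bool, bool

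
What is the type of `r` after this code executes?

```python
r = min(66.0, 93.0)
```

min() of floats returns float

float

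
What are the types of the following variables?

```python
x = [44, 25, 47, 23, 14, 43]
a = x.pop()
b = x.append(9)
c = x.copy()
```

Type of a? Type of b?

list.pop() returns the element (int); list.append() returns None

int, NoneType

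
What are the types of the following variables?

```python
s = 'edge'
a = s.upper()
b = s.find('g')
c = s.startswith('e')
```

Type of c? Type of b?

str.startswith() returns bool; str.find() returns int

bool, int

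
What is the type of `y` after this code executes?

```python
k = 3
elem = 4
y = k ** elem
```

int ** positive int returns int (3 ** 4 = 81)

int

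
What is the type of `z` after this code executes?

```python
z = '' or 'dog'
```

'or' returns first truthy value ('dog', which is str)

str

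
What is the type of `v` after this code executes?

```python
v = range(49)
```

range() returns a range object

range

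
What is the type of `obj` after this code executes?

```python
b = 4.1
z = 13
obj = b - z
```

float - int returns float (4.1 - 13 = -8.9)

float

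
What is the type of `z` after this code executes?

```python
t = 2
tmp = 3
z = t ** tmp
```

int ** positive int returns int (2 ** 3 = 8)

int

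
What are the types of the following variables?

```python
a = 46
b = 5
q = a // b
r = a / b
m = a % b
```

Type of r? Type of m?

int / int returns float; int % int returns int

float, int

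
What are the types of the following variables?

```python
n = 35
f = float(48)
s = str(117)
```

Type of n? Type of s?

n is int; s is str

int, str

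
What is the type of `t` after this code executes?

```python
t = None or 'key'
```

'or' with None returns the other value ('key', str)

str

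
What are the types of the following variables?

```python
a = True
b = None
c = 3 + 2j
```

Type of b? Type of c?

b is NoneType; c is complex

NoneType, complex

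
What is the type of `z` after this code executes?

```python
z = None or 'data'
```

'or' with None returns the other value ('data', str)

str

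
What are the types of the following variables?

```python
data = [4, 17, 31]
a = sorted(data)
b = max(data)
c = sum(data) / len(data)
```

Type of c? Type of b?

int / int returns float; max of ints returns int

float, int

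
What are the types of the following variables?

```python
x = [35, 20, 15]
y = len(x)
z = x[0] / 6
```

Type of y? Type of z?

len() returns int; int / int returns float

int, float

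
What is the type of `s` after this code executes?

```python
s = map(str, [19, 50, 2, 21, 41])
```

map() returns a map iterator object

map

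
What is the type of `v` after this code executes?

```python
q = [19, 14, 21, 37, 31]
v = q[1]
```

Indexing a list of ints returns int (q[1] = 14)

int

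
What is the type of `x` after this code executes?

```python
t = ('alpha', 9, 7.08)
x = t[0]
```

Index 0 of tuple is 'alpha' which is str

str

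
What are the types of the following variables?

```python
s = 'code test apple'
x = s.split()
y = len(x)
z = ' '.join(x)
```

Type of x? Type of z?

str.split() returns list; str.join() returns str

list, str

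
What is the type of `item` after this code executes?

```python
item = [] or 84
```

'or' returns first truthy value (84, which is int)

int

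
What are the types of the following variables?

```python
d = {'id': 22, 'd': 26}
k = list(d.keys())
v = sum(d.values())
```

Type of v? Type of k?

sum of int values returns int; list(...) returns list

int, list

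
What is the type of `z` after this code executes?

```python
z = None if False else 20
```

Ternary: condition is False, else branch (20) taken → int

int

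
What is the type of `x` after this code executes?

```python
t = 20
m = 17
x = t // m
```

int // int returns int (20 // 17 = 1)

int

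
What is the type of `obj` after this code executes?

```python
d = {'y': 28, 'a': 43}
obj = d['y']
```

Accessing dict[str, int] with key 'y' returns int value 28

int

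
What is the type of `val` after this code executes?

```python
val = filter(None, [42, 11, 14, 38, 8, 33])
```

filter() returns a filter iterator object

filter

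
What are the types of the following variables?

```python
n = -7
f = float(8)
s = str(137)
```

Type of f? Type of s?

f is float; s is str

float, str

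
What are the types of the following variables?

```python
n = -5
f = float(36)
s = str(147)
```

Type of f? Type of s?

f is float; s is str

float, str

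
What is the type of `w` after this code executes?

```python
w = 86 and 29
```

'and' returns the last value when all truthy (29, which is int)

int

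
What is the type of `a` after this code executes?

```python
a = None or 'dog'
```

'or' with None returns the other value ('dog', str)

str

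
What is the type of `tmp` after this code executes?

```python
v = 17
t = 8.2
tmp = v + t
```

int + float returns float (17 + 8.2 = 25.2)

float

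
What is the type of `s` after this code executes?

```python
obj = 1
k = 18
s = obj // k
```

int // int returns int (1 // 18 = 0)

int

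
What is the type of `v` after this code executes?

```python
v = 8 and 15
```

'and' returns the last value when all truthy (15, which is int)

int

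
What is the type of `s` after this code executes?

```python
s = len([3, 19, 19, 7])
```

len() always returns int

int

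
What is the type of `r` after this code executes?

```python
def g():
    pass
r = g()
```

A function with no return statement returns None

NoneType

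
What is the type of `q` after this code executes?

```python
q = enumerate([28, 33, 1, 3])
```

enumerate() returns an enumerate iterator object

enumerate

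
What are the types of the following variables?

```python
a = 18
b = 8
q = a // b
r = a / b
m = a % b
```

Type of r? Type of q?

int / int returns float; int // int returns int

float, int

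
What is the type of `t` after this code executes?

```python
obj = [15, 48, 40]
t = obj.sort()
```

list.sort() returns None (sorts in place)

NoneType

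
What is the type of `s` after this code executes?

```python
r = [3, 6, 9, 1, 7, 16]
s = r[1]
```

Indexing a list of ints returns int (r[1] = 6)

int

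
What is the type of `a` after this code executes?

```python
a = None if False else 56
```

Ternary: condition is False, else branch (56) taken → int

int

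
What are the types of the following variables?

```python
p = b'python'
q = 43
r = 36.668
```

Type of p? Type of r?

p is bytes; r is float

bytes, float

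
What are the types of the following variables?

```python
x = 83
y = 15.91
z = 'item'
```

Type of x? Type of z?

x is int; z is str

int, str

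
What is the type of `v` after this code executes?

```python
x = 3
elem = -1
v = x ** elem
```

int ** negative int returns float

float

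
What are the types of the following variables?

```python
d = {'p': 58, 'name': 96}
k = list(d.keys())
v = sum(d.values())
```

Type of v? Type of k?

sum of int values returns int; list(...) returns list

int, list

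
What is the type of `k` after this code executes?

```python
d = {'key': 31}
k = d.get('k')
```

dict.get() returns None when key 'k' is not found and no default given

NoneType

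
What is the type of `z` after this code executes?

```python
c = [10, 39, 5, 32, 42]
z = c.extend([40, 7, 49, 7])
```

list.extend() returns None

NoneType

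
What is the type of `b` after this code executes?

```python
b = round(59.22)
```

round() with no ndigits arg returns int

int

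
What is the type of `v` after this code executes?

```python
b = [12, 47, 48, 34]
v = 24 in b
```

'in' operator returns bool

bool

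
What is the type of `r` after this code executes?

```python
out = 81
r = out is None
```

'is' comparison returns bool

bool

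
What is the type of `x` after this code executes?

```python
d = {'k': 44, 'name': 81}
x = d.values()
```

.values() returns a dict_values view object

dict_values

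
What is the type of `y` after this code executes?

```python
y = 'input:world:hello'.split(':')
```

str.split() returns list

list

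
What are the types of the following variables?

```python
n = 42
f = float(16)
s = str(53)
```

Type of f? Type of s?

f is float; s is str

float, str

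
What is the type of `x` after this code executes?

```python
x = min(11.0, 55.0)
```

min() of floats returns float

float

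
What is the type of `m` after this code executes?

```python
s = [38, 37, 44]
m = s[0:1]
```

Slicing a list always returns a list

list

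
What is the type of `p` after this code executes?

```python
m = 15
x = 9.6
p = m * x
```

int * float returns float (15 * 9.6 = 144.0)

float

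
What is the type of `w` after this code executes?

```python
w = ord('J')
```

ord() returns int (Unicode code point)

int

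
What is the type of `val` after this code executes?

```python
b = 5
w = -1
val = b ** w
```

int ** negative int returns float

float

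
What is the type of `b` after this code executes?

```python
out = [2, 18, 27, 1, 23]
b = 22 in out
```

'in' operator returns bool

bool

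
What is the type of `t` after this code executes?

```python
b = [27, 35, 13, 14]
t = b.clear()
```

list.clear() returns None

NoneType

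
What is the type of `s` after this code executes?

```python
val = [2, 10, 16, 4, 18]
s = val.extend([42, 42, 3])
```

list.extend() returns None

NoneType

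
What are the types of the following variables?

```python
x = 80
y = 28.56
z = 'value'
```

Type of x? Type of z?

x is int; z is str

int, str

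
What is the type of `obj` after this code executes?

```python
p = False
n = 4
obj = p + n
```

bool + int returns int (False is 0, so 0 + 4 = 4)

int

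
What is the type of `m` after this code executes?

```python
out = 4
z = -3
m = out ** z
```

int ** negative int returns float

float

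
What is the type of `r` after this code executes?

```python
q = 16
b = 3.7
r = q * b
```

int * float returns float (16 * 3.7 = 59.2)

float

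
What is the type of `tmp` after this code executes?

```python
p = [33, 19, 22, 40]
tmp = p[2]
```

Indexing a list of ints returns int (p[2] = 22)

int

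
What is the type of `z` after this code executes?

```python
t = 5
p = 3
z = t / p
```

int / int always returns float in Python 3 (5 / 3 = 1.66667)

float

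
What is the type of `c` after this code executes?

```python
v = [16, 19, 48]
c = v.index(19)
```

list.index() returns int

int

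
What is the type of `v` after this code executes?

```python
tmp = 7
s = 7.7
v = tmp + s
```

int + float returns float (7 + 7.7 = 14.7)

float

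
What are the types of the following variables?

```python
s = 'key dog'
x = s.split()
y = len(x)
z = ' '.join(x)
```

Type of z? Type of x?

str.join() returns str; str.split() returns list

str, list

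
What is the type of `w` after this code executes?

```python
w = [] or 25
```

'or' returns first truthy value (25, which is int)

int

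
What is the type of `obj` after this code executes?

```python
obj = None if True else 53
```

Ternary: condition is True, if branch (None) taken → NoneType

NoneType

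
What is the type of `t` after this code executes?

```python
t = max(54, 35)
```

max() of ints returns int

int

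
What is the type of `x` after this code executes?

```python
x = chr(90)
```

chr() returns str (single character)

str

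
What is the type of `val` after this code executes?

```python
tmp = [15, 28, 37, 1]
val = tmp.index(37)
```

list.index() returns int

int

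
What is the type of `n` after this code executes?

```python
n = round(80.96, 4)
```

round() with ndigits arg returns float

float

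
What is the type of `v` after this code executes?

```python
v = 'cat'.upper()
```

str.upper() returns str

str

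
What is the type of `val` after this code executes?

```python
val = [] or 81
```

'or' returns first truthy value (81, which is int)

int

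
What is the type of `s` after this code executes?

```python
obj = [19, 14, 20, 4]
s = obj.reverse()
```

list.reverse() returns None

NoneType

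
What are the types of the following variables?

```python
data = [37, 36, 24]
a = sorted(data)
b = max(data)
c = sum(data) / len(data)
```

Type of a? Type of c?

sorted() returns list; int / int returns float

list, float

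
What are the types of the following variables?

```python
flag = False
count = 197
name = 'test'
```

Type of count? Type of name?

count is int; name is str

int, str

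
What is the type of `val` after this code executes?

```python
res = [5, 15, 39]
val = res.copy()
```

list.copy() returns list

list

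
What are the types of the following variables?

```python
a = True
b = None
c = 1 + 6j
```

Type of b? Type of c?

b is NoneType; c is complex

NoneType, complex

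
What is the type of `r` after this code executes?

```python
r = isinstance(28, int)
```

isinstance() returns bool

bool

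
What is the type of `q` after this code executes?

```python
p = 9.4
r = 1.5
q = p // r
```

float // float returns float (floor division preserves float type)

float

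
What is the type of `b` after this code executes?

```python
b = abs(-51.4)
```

abs() of float returns float

float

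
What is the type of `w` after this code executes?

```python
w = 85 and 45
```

'and' returns the last value when all truthy (45, which is int)

int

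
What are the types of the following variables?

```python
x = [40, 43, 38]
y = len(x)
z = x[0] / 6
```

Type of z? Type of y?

int / int returns float; len() returns int

float, int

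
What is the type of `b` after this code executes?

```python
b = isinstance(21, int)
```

isinstance() returns bool

bool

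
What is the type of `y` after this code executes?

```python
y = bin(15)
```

bin() returns str representation

str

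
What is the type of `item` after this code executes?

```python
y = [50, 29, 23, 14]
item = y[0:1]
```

Slicing a list always returns a list

list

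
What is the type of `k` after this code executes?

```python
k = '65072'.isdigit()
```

str.isdigit() returns bool

bool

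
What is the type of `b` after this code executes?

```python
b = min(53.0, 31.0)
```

min() of floats returns float

float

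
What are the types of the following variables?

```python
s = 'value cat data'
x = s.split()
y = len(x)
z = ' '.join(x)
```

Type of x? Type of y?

str.split() returns list; len() returns int

list, int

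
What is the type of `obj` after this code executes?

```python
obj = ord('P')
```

ord() returns int (Unicode code point)

int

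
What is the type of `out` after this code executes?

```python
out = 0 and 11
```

'and' returns the first falsy value (0, which is int)

int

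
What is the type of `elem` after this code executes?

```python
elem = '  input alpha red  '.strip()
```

str.strip() returns str

str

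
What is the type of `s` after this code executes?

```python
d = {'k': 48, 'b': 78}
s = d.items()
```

dict.items() returns a dict_items view

dict_items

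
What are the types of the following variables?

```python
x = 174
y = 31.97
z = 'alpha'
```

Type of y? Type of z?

y is float; z is str

float, str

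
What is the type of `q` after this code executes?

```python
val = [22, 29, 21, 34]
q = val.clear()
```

list.clear() returns None

NoneType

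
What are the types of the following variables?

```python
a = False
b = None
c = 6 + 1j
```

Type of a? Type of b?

a is bool; b is NoneType

bool, NoneType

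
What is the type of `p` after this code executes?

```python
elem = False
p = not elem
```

'not' always returns bool

bool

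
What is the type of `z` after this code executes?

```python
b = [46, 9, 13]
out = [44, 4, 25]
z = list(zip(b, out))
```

list(zip(...)) returns a list of tuples

list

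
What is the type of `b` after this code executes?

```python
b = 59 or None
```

'or' returns first truthy value (59, int)

int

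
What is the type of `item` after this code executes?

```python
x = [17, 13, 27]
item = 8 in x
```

'in' operator returns bool

bool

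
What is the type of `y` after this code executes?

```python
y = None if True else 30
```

Ternary: condition is True, if branch (None) taken → NoneType

NoneType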